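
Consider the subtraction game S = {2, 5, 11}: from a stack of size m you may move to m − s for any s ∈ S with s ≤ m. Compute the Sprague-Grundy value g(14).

0

Compute g(0), g(1), … for moves {2, 5, 11}:
k:     0  1  2  3  4  5  6  7  8  9 10 11 12 13 14
g(k):  0  0  1  1  0  2  1  0  0  1  1  2  2  3  0
So g(14) = 0.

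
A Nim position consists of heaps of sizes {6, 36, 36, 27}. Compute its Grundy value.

29

Write each in binary and XOR column by column:
  000110  (6)
  100100  (36)
  100100  (36)
  011011  (27)
  ------
  011101  (29)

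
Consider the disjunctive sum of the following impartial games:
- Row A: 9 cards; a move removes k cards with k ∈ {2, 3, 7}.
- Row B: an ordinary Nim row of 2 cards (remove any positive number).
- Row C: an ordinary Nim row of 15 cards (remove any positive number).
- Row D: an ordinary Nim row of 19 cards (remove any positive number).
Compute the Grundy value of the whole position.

For row A, compute g(0), g(1), … with moves {2, 3, 7}:
g(0) = mex{} = 0
g(1) = mex{} = 0
g(2) = mex{0} = 1
g(3) = mex{0} = 1
g(4) = mex{0,1} = 2
g(5) = mex{1} = 0
g(6) = mex{1,2} = 0
g(7) = mex{0,2} = 1
g(8) = mex{0} = 1
g(9) = mex{0,1} = 2
So g(9) = 2.
Row B is a plain Nim row of size 2, so its Grundy value is 2.
Row C is a plain Nim row of size 15, so its Grundy value is 15.
Row D is a plain Nim row of size 19, so its Grundy value is 19.
By the Sprague-Grundy theorem, the Grundy value of a sum of independent games is the XOR of the component values.
Combined value = 2 XOR 2 XOR 15 XOR 19 = 28.

28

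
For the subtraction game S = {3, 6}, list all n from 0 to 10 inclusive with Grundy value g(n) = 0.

0, 1, 2, 9, 10

Compute g(0), g(1), … for moves {3, 6}:
k:     0  1  2  3  4  5  6  7  8  9 10
g(k):  0  0  0  1  1  1  2  2  2  0  0
The P-positions (g = 0) in 0..10 are 0, 1, 2, 9, 10.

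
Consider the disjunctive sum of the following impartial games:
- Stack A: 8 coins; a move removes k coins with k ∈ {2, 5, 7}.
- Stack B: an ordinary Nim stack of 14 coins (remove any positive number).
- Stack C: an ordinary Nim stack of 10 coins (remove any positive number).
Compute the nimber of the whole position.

Build the Grundy sequence for stack A with g(k) = mex{g(k−s) : s ∈ {2, 5, 7}, s ≤ k}:
k:     0  1  2  3  4  5  6  7  8
g(k):  0  0  1  1  0  2  1  3  2
So g(8) = 2.
Stack B is a plain Nim stack of size 14, so its Grundy value is 14.
Stack C is a plain Nim stack of size 10, so its Grundy value is 10.
By the Sprague-Grundy theorem, the Grundy value of a sum of independent games is the XOR of the component values.
Combined value = 2 ⊕ 14 ⊕ 10 = 6.

6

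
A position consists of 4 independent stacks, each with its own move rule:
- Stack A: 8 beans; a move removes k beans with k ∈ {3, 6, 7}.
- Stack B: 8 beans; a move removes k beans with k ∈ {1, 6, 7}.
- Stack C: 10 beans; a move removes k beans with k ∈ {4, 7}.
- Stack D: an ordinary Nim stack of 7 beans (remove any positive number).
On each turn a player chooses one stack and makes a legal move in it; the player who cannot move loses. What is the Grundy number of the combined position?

5

Build the Grundy sequence for stack A with g(k) = mex{g(k−s) : s ∈ {3, 6, 7}, s ≤ k}:
g(0) = mex{} = 0
g(1) = mex{} = 0
g(2) = mex{} = 0
g(3) = mex{0} = 1
g(4) = mex{0} = 1
g(5) = mex{0} = 1
g(6) = mex{0,1} = 2
g(7) = mex{0,1} = 2
g(8) = mex{0,1} = 2
So g(8) = 2.
For stack B, compute g(0), g(1), … with moves {1, 6, 7}:
g(0) = mex{} = 0
g(1) = mex{0} = 1
g(2) = mex{1} = 0
g(3) = mex{0} = 1
g(4) = mex{1} = 0
g(5) = mex{0} = 1
g(6) = mex{0,1} = 2
g(7) = mex{0,1,2} = 3
g(8) = mex{0,1,3} = 2
So g(8) = 2.
For stack C, compute g(0), g(1), … with moves {4, 7}:
k:     0  1  2  3  4  5  6  7  8  9 10
g(k):  0  0  0  0  1  1  1  1  2  2  2
So g(10) = 2.
Stack D is a plain Nim stack of size 7, so its Grundy value is 7.
The value of a disjunctive sum is the nim-sum of the parts.
Combined value = 2 ⊕ 2 ⊕ 2 ⊕ 7 = 5.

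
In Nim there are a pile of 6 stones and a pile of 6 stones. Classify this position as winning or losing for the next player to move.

Compute the nim-sum pairwise:
6 ⊕ 6 = 0
The nim-sum is 0, so this is a P-position: the player to move is in a losing position under optimal play.

Losing position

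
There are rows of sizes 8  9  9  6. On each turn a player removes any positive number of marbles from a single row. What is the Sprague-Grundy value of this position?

Compute the nim-sum pairwise:
8 ⊕ 9 = 1
1 ⊕ 9 = 8
8 ⊕ 6 = 14

14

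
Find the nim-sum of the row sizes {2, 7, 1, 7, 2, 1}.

Compute the nim-sum pairwise:
2 ^ 7 = 5
5 ^ 1 = 4
4 ^ 7 = 3
3 ^ 2 = 1
1 ^ 1 = 0

0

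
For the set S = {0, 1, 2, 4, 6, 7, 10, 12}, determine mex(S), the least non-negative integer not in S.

The values 0, 1, 2 are all present; 3 is the first non-negative integer missing from the set.

3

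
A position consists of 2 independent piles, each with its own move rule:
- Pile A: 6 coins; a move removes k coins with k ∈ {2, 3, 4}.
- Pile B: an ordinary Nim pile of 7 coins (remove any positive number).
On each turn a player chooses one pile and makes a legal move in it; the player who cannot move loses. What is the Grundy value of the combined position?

Build the Grundy sequence for pile A with g(k) = mex{g(k−s) : s ∈ {2, 3, 4}, s ≤ k}:
k:     0  1  2  3  4  5  6
g(k):  0  0  1  1  2  2  0
So g(6) = 0.
Pile B is a plain Nim pile of size 7, so its Grundy value is 7.
By the Sprague-Grundy theorem, the Grundy value of a sum of independent games is the XOR of the component values.
Combined value = 0 ⊕ 7 = 7.

7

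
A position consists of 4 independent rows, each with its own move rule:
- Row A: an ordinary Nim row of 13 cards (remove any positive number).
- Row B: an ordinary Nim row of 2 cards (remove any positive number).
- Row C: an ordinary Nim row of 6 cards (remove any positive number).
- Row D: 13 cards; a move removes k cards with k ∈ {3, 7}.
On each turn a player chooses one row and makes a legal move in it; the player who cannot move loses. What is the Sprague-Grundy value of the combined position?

8

Row A is a plain Nim row of size 13, so its Grundy value is 13.
Row B is a plain Nim row of size 2, so its Grundy value is 2.
Row C is a plain Nim row of size 6, so its Grundy value is 6.
For row D, compute g(0), g(1), … with moves {3, 7}:
g(0) = mex{} = 0
g(1) = mex{} = 0
g(2) = mex{} = 0
g(3) = mex{0} = 1
g(4) = mex{0} = 1
g(5) = mex{0} = 1
g(6) = mex{1} = 0
g(7) = mex{0,1} = 2
g(8) = mex{0,1} = 2
g(9) = mex{0} = 1
g(10) = mex{1,2} = 0
g(11) = mex{1,2} = 0
g(12) = mex{1} = 0
g(13) = mex{0} = 1
So g(13) = 1.
The value of a disjunctive sum is the nim-sum of the parts.
Combined value = 13 ⊕ 2 ⊕ 6 ⊕ 1 = 8.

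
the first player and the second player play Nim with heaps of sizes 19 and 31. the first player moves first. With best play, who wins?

Compute the nim-sum pairwise:
19 XOR 31 = 12
The nim-sum is 12 ≠ 0, so this is an N-position: the player to move can win; the first player has a winning move.

the first player wins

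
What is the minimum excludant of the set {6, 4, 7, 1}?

0 is not in the set, so the mex is 0.

0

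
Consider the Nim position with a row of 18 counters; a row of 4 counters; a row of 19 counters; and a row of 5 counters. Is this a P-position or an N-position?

P-position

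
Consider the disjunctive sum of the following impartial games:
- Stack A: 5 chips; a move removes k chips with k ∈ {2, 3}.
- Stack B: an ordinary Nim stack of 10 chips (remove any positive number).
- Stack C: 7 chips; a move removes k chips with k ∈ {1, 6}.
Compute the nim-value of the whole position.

10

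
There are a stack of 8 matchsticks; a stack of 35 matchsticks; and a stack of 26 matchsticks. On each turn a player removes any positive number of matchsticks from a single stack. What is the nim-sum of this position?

49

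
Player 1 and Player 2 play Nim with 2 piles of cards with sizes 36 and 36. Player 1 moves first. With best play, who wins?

Player 2 wins

Nim-sum: 36 ⊕ 36 = 0.
The nim-sum is 0, so this is a P-position: the player to move is in a losing position under optimal play; Player 1 is about to move from it and so loses — Player 2 wins.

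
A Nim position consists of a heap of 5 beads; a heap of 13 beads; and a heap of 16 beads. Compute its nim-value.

24

Nim-sum: 5 ⊕ 13 ⊕ 16 = 24.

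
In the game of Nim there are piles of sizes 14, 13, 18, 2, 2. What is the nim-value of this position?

17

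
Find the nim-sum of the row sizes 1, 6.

7

Compute the nim-sum pairwise:
1 XOR 6 = 7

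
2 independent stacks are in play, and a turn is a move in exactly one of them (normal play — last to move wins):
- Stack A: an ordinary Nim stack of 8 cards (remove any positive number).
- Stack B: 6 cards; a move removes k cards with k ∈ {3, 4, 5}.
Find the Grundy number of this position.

10

Stack A is a plain Nim stack of size 8, so its Grundy value is 8.
For stack B, compute g(0), g(1), … with moves {3, 4, 5}:
g(0) = mex{} = 0
g(1) = mex{} = 0
g(2) = mex{} = 0
g(3) = mex{0} = 1
g(4) = mex{0} = 1
g(5) = mex{0} = 1
g(6) = mex{0,1} = 2
So g(6) = 2.
By the Sprague-Grundy theorem, the Grundy value of a sum of independent games is the XOR of the component values.
Combined value = 8 XOR 2 = 10.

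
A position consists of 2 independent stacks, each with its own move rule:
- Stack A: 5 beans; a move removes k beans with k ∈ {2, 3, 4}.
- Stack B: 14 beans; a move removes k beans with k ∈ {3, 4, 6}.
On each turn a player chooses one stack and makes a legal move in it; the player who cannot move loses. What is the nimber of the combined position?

3

Grundy values for stack A (subtraction set {2, 3, 4}):
k:     0  1  2  3  4  5
g(k):  0  0  1  1  2  2
So g(5) = 2.
For stack B, compute g(0), g(1), … with moves {3, 4, 6}:
g(0) = mex{} = 0
g(1) = mex{} = 0
g(2) = mex{} = 0
g(3) = mex{0} = 1
g(4) = mex{0} = 1
g(5) = mex{0} = 1
g(6) = mex{0,1} = 2
g(7) = mex{0,1} = 2
g(8) = mex{0,1} = 2
g(9) = mex{1,2} = 0
g(10) = mex{1,2} = 0
g(11) = mex{1,2} = 0
g(12) = mex{0,2} = 1
g(13) = mex{0,2} = 1
g(14) = mex{0,2} = 1
So g(14) = 1.
The value of a disjunctive sum is the nim-sum of the parts.
Combined value = 2 XOR 1 = 3.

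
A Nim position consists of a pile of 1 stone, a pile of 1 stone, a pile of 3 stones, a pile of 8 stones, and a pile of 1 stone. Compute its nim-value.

10

Bitwise XOR of the heap sizes:
  0001  (1)
  0001  (1)
  0011  (3)
  1000  (8)
  0001  (1)
  ----
  1010  (10)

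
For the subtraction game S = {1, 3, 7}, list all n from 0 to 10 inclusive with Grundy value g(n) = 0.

0, 2, 4, 6, 8, 10

Build the Grundy sequence with g(k) = mex{g(k−s) : s ∈ {1, 3, 7}, s ≤ k}:
g(0) = mex{} = 0
g(1) = mex{0} = 1
g(2) = mex{1} = 0
g(3) = mex{0} = 1
g(4) = mex{1} = 0
g(5) = mex{0} = 1
g(6) = mex{1} = 0
g(7) = mex{0} = 1
g(8) = mex{1} = 0
g(9) = mex{0} = 1
g(10) = mex{1} = 0
The P-positions (g = 0) in 0..10 are 0, 2, 4, 6, 8, 10.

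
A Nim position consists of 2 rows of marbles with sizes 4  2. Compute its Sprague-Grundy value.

6

Write each in binary and XOR column by column:
  100  (4)
  010  (2)
  ---
  110  (6)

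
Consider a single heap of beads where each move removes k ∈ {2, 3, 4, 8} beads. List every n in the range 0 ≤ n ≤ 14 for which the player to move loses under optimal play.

0, 1, 6, 7, 12, 13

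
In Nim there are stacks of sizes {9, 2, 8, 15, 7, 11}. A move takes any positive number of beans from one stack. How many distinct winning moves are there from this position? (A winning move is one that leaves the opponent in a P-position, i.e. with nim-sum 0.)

Bitwise XOR of the heap sizes:
  1001  (9)
  0010  (2)
  1000  (8)
  1111  (15)
  0111  (7)
  1011  (11)
  ----
  0000  (0)
The nim-sum is already 0, so every move leaves a nonzero nim-sum — there are no winning moves.

0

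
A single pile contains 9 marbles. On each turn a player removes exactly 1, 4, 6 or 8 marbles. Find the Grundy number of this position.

Grundy values for subtraction set {1, 4, 6, 8}:
k:     0  1  2  3  4  5  6  7  8  9
g(k):  0  1  0  1  2  0  1  0  1  2
So g(9) = 2.

2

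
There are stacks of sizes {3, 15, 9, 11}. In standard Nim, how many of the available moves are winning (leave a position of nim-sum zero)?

Nim-sum: 3 ^ 15 ^ 9 ^ 11 = 14.
The overall nim-sum is X = 14. A stack of size p has a winning move iff p XOR X < p (reduce it to p XOR X).
  3: 3 XOR 14 = 13 ≥ 3 — no move.
  15: 15 XOR 14 = 1 < 15 — winning move (to 1).
  9: 9 XOR 14 = 7 < 9 — winning move (to 7).
  11: 11 XOR 14 = 5 < 11 — winning move (to 5).
That gives 3 winning moves.

3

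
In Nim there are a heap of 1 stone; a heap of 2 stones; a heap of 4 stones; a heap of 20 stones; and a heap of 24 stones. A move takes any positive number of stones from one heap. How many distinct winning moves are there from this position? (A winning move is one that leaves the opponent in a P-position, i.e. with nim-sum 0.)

Compute the nim-sum pairwise:
1 ⊕ 2 = 3
3 ⊕ 4 = 7
7 ⊕ 20 = 19
19 ⊕ 24 = 11
The overall nim-sum is X = 11. A heap of size p has a winning move iff p XOR X < p (reduce it to p XOR X).
  1: 1 XOR 11 = 10 ≥ 1 — no move.
  2: 2 XOR 11 = 9 ≥ 2 — no move.
  4: 4 XOR 11 = 15 ≥ 4 — no move.
  20: 20 XOR 11 = 31 ≥ 20 — no move.
  24: 24 XOR 11 = 19 < 24 — winning move (to 19).
That gives 1 winning move.

1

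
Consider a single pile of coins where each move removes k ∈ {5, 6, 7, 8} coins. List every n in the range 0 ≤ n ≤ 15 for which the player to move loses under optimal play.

0, 1, 2, 3, 4, 13, 14, 15

Compute g(0), g(1), … for moves {5, 6, 7, 8}:
k:     0  1  2  3  4  5  6  7  8  9 10 11 12 13 14 15
g(k):  0  0  0  0  0  1  1  1  1  1  2  2  2  0  0  0
The P-positions (g = 0) in 0..15 are 0, 1, 2, 3, 4, 13, 14, 15.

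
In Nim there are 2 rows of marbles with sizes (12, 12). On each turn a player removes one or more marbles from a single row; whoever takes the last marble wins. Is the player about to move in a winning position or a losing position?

Nim-sum: 12 ⊕ 12 = 0.
The nim-sum is 0, so this is a P-position: the player to move is in a losing position under optimal play.

Losing position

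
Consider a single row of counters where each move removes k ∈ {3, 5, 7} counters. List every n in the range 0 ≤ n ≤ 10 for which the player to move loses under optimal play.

0, 1, 2, 10

Compute g(0), g(1), … for moves {3, 5, 7}:
k:     0  1  2  3  4  5  6  7  8  9 10
g(k):  0  0  0  1  1  1  2  2  2  3  0
The P-positions (g = 0) in 0..10 are 0, 1, 2, 10.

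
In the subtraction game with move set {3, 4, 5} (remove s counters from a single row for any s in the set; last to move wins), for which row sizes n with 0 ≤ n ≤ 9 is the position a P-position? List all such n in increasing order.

Compute g(0), g(1), … for moves {3, 4, 5}:
g(0) = mex{} = 0
g(1) = mex{} = 0
g(2) = mex{} = 0
g(3) = mex{0} = 1
g(4) = mex{0} = 1
g(5) = mex{0} = 1
g(6) = mex{0,1} = 2
g(7) = mex{0,1} = 2
g(8) = mex{1} = 0
g(9) = mex{1,2} = 0
The P-positions (g = 0) in 0..9 are 0, 1, 2, 8, 9.

0, 1, 2, 8, 9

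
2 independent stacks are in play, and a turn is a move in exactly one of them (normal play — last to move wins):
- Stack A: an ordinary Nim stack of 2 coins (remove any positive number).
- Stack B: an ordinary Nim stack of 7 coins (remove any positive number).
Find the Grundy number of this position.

5

Stack A is a plain Nim stack of size 2, so its Grundy value is 2.
Stack B is a plain Nim stack of size 7, so its Grundy value is 7.
By the Sprague-Grundy theorem, the Grundy value of a sum of independent games is the XOR of the component values.
Combined value = 2 XOR 7 = 5.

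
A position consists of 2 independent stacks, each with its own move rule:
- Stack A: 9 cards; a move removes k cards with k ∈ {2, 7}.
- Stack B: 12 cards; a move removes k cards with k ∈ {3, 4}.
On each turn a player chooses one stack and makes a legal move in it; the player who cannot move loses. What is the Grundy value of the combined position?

1

Build the Grundy sequence for stack A with g(k) = mex{g(k−s) : s ∈ {2, 7}, s ≤ k}:
k:     0  1  2  3  4  5  6  7  8  9
g(k):  0  0  1  1  0  0  1  1  2  0
So g(9) = 0.
Grundy values for stack B (subtraction set {3, 4}):
g(0) = mex{} = 0
g(1) = mex{} = 0
g(2) = mex{} = 0
g(3) = mex{0} = 1
g(4) = mex{0} = 1
g(5) = mex{0} = 1
g(6) = mex{0,1} = 2
g(7) = mex{1} = 0
g(8) = mex{1} = 0
g(9) = mex{1,2} = 0
g(10) = mex{0,2} = 1
g(11) = mex{0} = 1
g(12) = mex{0} = 1
So g(12) = 1.
The value of a disjunctive sum is the nim-sum of the parts.
Combined value = 0 ⊕ 1 = 1.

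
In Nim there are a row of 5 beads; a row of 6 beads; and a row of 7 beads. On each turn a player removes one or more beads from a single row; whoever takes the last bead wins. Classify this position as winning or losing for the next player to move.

Nim-sum: 5 XOR 6 XOR 7 = 4.
The nim-sum is 4 ≠ 0, so this is an N-position: the player to move can win.

Winning position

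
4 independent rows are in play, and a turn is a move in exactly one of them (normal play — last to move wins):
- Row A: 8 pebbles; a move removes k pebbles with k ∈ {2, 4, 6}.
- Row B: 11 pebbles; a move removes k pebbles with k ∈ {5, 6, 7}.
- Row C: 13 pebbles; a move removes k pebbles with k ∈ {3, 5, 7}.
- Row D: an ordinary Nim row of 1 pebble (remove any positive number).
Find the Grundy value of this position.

Build the Grundy sequence for row A with g(k) = mex{g(k−s) : s ∈ {2, 4, 6}, s ≤ k}:
g(0) = mex{} = 0
g(1) = mex{} = 0
g(2) = mex{0} = 1
g(3) = mex{0} = 1
g(4) = mex{0,1} = 2
g(5) = mex{0,1} = 2
g(6) = mex{0,1,2} = 3
g(7) = mex{0,1,2} = 3
g(8) = mex{1,2,3} = 0
So g(8) = 0.
Build the Grundy sequence for row B with g(k) = mex{g(k−s) : s ∈ {5, 6, 7}, s ≤ k}:
k:     0  1  2  3  4  5  6  7  8  9 10 11
g(k):  0  0  0  0  0  1  1  1  1  1  2  2
So g(11) = 2.
Build the Grundy sequence for row C with g(k) = mex{g(k−s) : s ∈ {3, 5, 7}, s ≤ k}:
k:     0  1  2  3  4  5  6  7  8  9 10 11 12 13
g(k):  0  0  0  1  1  1  2  2  2  3  0  0  0  1
So g(13) = 1.
Row D is a plain Nim row of size 1, so its Grundy value is 1.
The value of a disjunctive sum is the nim-sum of the parts.
Combined value = 0 XOR 2 XOR 1 XOR 1 = 2.

2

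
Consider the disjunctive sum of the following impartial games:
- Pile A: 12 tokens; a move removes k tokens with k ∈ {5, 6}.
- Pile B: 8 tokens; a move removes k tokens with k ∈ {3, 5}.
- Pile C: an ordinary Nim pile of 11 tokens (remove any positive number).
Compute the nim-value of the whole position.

11

For pile A, compute g(0), g(1), … with moves {5, 6}:
k:     0  1  2  3  4  5  6  7  8  9 10 11 12
g(k):  0  0  0  0  0  1  1  1  1  1  2  0  0
So g(12) = 0.
Build the Grundy sequence for pile B with g(k) = mex{g(k−s) : s ∈ {3, 5}, s ≤ k}:
k:     0  1  2  3  4  5  6  7  8
g(k):  0  0  0  1  1  1  2  2  0
So g(8) = 0.
Pile C is a plain Nim pile of size 11, so its Grundy value is 11.
The value of a disjunctive sum is the nim-sum of the parts.
Combined value = 0 XOR 0 XOR 11 = 11.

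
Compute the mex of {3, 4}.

0 is not in the set, so the mex is 0.

0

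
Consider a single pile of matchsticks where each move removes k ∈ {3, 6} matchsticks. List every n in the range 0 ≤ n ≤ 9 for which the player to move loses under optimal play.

Compute g(0), g(1), … for moves {3, 6}:
k:     0  1  2  3  4  5  6  7  8  9
g(k):  0  0  0  1  1  1  2  2  2  0
The P-positions (g = 0) in 0..9 are 0, 1, 2, 9.

0, 1, 2, 9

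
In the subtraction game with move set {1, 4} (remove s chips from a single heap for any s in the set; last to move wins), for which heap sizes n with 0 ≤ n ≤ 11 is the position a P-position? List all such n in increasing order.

Build the Grundy sequence with g(k) = mex{g(k−s) : s ∈ {1, 4}, s ≤ k}:
k:     0  1  2  3  4  5  6  7  8  9 10 11
g(k):  0  1  0  1  2  0  1  0  1  2  0  1
The P-positions (g = 0) in 0..11 are 0, 2, 5, 7, 10.

0, 2, 5, 7, 10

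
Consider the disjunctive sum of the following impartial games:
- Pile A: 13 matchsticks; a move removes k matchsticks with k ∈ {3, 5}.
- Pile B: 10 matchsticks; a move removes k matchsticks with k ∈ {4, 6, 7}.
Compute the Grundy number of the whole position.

For pile A, compute g(0), g(1), … with moves {3, 5}:
k:     0  1  2  3  4  5  6  7  8  9 10 11 12 13
g(k):  0  0  0  1  1  1  2  2  0  0  0  1  1  1
So g(13) = 1.
Grundy values for pile B (subtraction set {4, 6, 7}):
g(0) = mex{} = 0
g(1) = mex{} = 0
g(2) = mex{} = 0
g(3) = mex{} = 0
g(4) = mex{0} = 1
g(5) = mex{0} = 1
g(6) = mex{0} = 1
g(7) = mex{0} = 1
g(8) = mex{0,1} = 2
g(9) = mex{0,1} = 2
g(10) = mex{0,1} = 2
So g(10) = 2.
By the Sprague-Grundy theorem, the Grundy value of a sum of independent games is the XOR of the component values.
Combined value = 1 XOR 2 = 3.

3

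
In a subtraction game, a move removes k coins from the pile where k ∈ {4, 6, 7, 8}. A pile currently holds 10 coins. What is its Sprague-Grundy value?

Grundy values for subtraction set {4, 6, 7, 8}:
k:     0  1  2  3  4  5  6  7  8  9 10
g(k):  0  0  0  0  1  1  1  1  2  2  2
So g(10) = 2.

2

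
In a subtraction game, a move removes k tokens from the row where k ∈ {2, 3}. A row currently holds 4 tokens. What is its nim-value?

Build the Grundy sequence with g(k) = mex{g(k−s) : s ∈ {2, 3}, s ≤ k}:
k:     0  1  2  3  4
g(k):  0  0  1  1  2
So g(4) = 2.

2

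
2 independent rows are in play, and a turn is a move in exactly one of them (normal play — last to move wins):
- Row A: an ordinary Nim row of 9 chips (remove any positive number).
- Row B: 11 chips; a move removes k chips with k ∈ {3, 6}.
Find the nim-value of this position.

Row A is a plain Nim row of size 9, so its Grundy value is 9.
For row B, compute g(0), g(1), … with moves {3, 6}:
k:     0  1  2  3  4  5  6  7  8  9 10 11
g(k):  0  0  0  1  1  1  2  2  2  0  0  0
So g(11) = 0.
The value of a disjunctive sum is the nim-sum of the parts.
Combined value = 9 XOR 0 = 9.

9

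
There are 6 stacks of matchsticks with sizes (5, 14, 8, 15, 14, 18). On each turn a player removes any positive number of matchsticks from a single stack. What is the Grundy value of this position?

16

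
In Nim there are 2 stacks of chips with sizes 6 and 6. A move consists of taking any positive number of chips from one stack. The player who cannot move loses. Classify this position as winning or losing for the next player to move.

Compute the nim-sum pairwise:
6 ^ 6 = 0
The nim-sum is 0, so this is a P-position: the player to move is in a losing position under optimal play.

Losing position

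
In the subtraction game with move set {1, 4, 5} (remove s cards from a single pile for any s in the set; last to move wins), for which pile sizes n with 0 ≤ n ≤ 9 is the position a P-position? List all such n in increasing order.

Compute g(0), g(1), … for moves {1, 4, 5}:
g(0) = mex{} = 0
g(1) = mex{0} = 1
g(2) = mex{1} = 0
g(3) = mex{0} = 1
g(4) = mex{0,1} = 2
g(5) = mex{0,1,2} = 3
g(6) = mex{0,1,3} = 2
g(7) = mex{0,1,2} = 3
g(8) = mex{1,2,3} = 0
g(9) = mex{0,2,3} = 1
The P-positions (g = 0) in 0..9 are 0, 2, 8.

0, 2, 8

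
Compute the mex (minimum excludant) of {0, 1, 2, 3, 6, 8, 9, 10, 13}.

4

The values 0, 1, 2, 3 are all present; 4 is the first non-negative integer missing from the set.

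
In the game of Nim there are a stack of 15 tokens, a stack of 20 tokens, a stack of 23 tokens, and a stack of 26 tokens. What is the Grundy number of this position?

22

Compute the nim-sum pairwise:
15 XOR 20 = 27
27 XOR 23 = 12
12 XOR 26 = 22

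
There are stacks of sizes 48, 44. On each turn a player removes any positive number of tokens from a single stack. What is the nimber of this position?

Bitwise XOR of the heap sizes:
  110000  (48)
  101100  (44)
  ------
  011100  (28)

28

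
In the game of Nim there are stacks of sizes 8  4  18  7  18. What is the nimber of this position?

11

Nim-sum: 8 ^ 4 ^ 18 ^ 7 ^ 18 = 11.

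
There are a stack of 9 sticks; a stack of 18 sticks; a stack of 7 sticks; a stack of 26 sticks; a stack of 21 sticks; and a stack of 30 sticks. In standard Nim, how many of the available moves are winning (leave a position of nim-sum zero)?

3

Compute the nim-sum pairwise:
9 ^ 18 = 27
27 ^ 7 = 28
28 ^ 26 = 6
6 ^ 21 = 19
19 ^ 30 = 13
The overall nim-sum is X = 13. A stack of size p has a winning move iff p XOR X < p (reduce it to p XOR X).
  9: 9 XOR 13 = 4 < 9 — winning move (to 4).
  18: 18 XOR 13 = 31 ≥ 18 — no move.
  7: 7 XOR 13 = 10 ≥ 7 — no move.
  26: 26 XOR 13 = 23 < 26 — winning move (to 23).
  21: 21 XOR 13 = 24 ≥ 21 — no move.
  30: 30 XOR 13 = 19 < 30 — winning move (to 19).
That gives 3 winning moves.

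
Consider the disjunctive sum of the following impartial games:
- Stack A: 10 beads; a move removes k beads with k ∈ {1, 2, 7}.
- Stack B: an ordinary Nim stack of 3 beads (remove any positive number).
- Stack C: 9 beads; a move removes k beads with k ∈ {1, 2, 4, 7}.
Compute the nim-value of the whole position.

2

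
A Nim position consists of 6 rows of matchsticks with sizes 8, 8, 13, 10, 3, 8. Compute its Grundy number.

Nim-sum: 8 ^ 8 ^ 13 ^ 10 ^ 3 ^ 8 = 12.

12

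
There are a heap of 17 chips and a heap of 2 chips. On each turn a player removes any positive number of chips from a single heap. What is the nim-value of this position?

Compute the nim-sum pairwise:
17 XOR 2 = 19

19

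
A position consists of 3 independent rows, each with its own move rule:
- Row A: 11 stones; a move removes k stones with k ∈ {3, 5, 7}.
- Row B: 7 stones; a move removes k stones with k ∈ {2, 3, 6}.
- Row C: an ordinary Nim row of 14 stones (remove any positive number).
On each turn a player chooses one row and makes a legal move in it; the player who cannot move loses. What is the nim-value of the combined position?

15

Build the Grundy sequence for row A with g(k) = mex{g(k−s) : s ∈ {3, 5, 7}, s ≤ k}:
g(0) = mex{} = 0
g(1) = mex{} = 0
g(2) = mex{} = 0
g(3) = mex{0} = 1
g(4) = mex{0} = 1
g(5) = mex{0} = 1
g(6) = mex{0,1} = 2
g(7) = mex{0,1} = 2
g(8) = mex{0,1} = 2
g(9) = mex{0,1,2} = 3
g(10) = mex{1,2} = 0
g(11) = mex{1,2} = 0
So g(11) = 0.
For row B, compute g(0), g(1), … with moves {2, 3, 6}:
g(0) = mex{} = 0
g(1) = mex{} = 0
g(2) = mex{0} = 1
g(3) = mex{0} = 1
g(4) = mex{0,1} = 2
g(5) = mex{1} = 0
g(6) = mex{0,1,2} = 3
g(7) = mex{0,2} = 1
So g(7) = 1.
Row C is a plain Nim row of size 14, so its Grundy value is 14.
The value of a disjunctive sum is the nim-sum of the parts.
Combined value = 0 XOR 1 XOR 14 = 15.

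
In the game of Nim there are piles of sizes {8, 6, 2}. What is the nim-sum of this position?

12

Compute the nim-sum pairwise:
8 ^ 6 = 14
14 ^ 2 = 12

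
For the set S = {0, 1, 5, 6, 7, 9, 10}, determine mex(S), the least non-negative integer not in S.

The values 0, 1 are all present; 2 is the first non-negative integer missing from the set.

2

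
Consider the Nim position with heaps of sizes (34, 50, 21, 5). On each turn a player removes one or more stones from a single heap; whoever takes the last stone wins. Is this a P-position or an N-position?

Nim-sum: 34 ^ 50 ^ 21 ^ 5 = 0.
The nim-sum is 0, so this is a P-position: the player to move is in a losing position under optimal play.

P-position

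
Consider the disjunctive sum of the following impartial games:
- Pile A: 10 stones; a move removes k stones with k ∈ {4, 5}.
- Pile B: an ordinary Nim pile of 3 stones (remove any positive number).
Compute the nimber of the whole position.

Grundy values for pile A (subtraction set {4, 5}):
k:     0  1  2  3  4  5  6  7  8  9 10
g(k):  0  0  0  0  1  1  1  1  2  0  0
So g(10) = 0.
Pile B is a plain Nim pile of size 3, so its Grundy value is 3.
The value of a disjunctive sum is the nim-sum of the parts.
Combined value = 0 XOR 3 = 3.

3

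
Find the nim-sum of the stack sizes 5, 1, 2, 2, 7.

3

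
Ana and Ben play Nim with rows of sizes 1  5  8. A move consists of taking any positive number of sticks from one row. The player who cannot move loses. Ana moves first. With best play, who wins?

Ana wins

Bitwise XOR of the heap sizes:
  0001  (1)
  0101  (5)
  1000  (8)
  ----
  1100  (12)
The nim-sum is 12 ≠ 0, so this is an N-position: the player to move can win; Ana has a winning move.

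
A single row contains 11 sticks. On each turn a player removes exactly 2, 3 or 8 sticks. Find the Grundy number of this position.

0

Build the Grundy sequence with g(k) = mex{g(k−s) : s ∈ {2, 3, 8}, s ≤ k}:
k:     0  1  2  3  4  5  6  7  8  9 10 11
g(k):  0  0  1  1  2  0  0  1  1  2  0  0
So g(11) = 0.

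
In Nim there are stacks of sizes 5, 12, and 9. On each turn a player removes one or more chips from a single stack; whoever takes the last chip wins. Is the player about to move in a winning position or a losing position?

Losing position

Compute the nim-sum pairwise:
5 ⊕ 12 = 9
9 ⊕ 9 = 0
The nim-sum is 0, so this is a P-position: the player to move is in a losing position under optimal play.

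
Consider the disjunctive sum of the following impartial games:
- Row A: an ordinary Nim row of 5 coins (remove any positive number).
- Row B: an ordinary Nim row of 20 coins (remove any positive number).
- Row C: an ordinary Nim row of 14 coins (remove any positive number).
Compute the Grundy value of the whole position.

31

Row A is a plain Nim row of size 5, so its Grundy value is 5.
Row B is a plain Nim row of size 20, so its Grundy value is 20.
Row C is a plain Nim row of size 14, so its Grundy value is 14.
The value of a disjunctive sum is the nim-sum of the parts.
Combined value = 5 XOR 20 XOR 14 = 31.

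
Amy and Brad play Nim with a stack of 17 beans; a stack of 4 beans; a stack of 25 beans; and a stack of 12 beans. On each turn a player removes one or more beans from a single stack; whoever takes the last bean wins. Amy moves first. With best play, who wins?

Brad wins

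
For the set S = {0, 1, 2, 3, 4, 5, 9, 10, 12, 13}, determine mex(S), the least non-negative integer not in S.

The values 0, 1, 2, 3, 4, 5 are all present; 6 is the first non-negative integer missing from the set.

6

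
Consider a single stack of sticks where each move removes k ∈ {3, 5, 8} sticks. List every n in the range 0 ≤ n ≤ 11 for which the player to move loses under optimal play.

0, 1, 2, 11

Compute g(0), g(1), … for moves {3, 5, 8}:
g(0) = mex{} = 0
g(1) = mex{} = 0
g(2) = mex{} = 0
g(3) = mex{0} = 1
g(4) = mex{0} = 1
g(5) = mex{0} = 1
g(6) = mex{0,1} = 2
g(7) = mex{0,1} = 2
g(8) = mex{0,1} = 2
g(9) = mex{0,1,2} = 3
g(10) = mex{0,1,2} = 3
g(11) = mex{1,2} = 0
The P-positions (g = 0) in 0..11 are 0, 1, 2, 11.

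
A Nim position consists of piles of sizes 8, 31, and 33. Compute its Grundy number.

54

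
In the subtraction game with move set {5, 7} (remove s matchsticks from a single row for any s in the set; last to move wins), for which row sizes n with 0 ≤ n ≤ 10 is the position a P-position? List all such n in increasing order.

0, 1, 2, 3, 4

Build the Grundy sequence with g(k) = mex{g(k−s) : s ∈ {5, 7}, s ≤ k}:
k:     0  1  2  3  4  5  6  7  8  9 10
g(k):  0  0  0  0  0  1  1  1  1  1  2
The P-positions (g = 0) in 0..10 are 0, 1, 2, 3, 4.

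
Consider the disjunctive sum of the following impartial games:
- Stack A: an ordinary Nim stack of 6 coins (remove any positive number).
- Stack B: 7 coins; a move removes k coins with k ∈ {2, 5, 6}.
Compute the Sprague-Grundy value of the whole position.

5

Stack A is a plain Nim stack of size 6, so its Grundy value is 6.
Grundy values for stack B (subtraction set {2, 5, 6}):
g(0) = mex{} = 0
g(1) = mex{} = 0
g(2) = mex{0} = 1
g(3) = mex{0} = 1
g(4) = mex{1} = 0
g(5) = mex{0,1} = 2
g(6) = mex{0} = 1
g(7) = mex{0,1,2} = 3
So g(7) = 3.
The value of a disjunctive sum is the nim-sum of the parts.
Combined value = 6 ⊕ 3 = 5.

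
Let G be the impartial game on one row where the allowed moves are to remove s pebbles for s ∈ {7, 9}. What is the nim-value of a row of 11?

Build the Grundy sequence with g(k) = mex{g(k−s) : s ∈ {7, 9}, s ≤ k}:
g(0) = mex{} = 0
g(1) = mex{} = 0
g(2) = mex{} = 0
g(3) = mex{} = 0
g(4) = mex{} = 0
g(5) = mex{} = 0
g(6) = mex{} = 0
g(7) = mex{0} = 1
g(8) = mex{0} = 1
g(9) = mex{0} = 1
g(10) = mex{0} = 1
g(11) = mex{0} = 1
So g(11) = 1.

1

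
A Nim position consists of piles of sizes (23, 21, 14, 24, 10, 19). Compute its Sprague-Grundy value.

13

Compute the nim-sum pairwise:
23 ^ 21 = 2
2 ^ 14 = 12
12 ^ 24 = 20
20 ^ 10 = 30
30 ^ 19 = 13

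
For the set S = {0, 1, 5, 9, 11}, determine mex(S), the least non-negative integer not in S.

The values 0, 1 are all present; 2 is the first non-negative integer missing from the set.

2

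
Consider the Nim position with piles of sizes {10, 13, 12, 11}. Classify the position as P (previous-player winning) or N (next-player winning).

P-position

Bitwise XOR of the heap sizes:
  1010  (10)
  1101  (13)
  1100  (12)
  1011  (11)
  ----
  0000  (0)
The nim-sum is 0, so this is a P-position: the player to move is in a losing position under optimal play.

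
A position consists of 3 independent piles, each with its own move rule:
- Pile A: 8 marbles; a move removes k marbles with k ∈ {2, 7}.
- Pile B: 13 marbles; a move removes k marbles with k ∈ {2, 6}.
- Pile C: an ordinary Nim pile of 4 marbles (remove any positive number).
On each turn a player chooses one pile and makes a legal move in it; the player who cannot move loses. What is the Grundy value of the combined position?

6

Grundy values for pile A (subtraction set {2, 7}):
k:     0  1  2  3  4  5  6  7  8
g(k):  0  0  1  1  0  0  1  1  2
So g(8) = 2.
Build the Grundy sequence for pile B with g(k) = mex{g(k−s) : s ∈ {2, 6}, s ≤ k}:
k:     0  1  2  3  4  5  6  7  8  9 10 11 12 13
g(k):  0  0  1  1  0  0  1  1  0  0  1  1  0  0
So g(13) = 0.
Pile C is a plain Nim pile of size 4, so its Grundy value is 4.
By the Sprague-Grundy theorem, the Grundy value of a sum of independent games is the XOR of the component values.
Combined value = 2 ⊕ 0 ⊕ 4 = 6.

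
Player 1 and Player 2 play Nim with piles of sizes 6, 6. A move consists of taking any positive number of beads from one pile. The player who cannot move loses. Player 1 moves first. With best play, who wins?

Nim-sum: 6 XOR 6 = 0.
The nim-sum is 0, so this is a P-position: the player to move is in a losing position under optimal play; Player 1 is about to move from it and so loses — Player 2 wins.

Player 2 wins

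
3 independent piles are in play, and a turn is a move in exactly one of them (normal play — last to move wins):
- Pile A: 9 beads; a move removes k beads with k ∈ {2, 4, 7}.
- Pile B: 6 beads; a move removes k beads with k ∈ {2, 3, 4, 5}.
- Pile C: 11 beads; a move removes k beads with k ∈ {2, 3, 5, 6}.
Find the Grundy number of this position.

2

Grundy values for pile A (subtraction set {2, 4, 7}):
k:     0  1  2  3  4  5  6  7  8  9
g(k):  0  0  1  1  2  2  0  3  1  0
So g(9) = 0.
Grundy values for pile B (subtraction set {2, 3, 4, 5}):
g(0) = mex{} = 0
g(1) = mex{} = 0
g(2) = mex{0} = 1
g(3) = mex{0} = 1
g(4) = mex{0,1} = 2
g(5) = mex{0,1} = 2
g(6) = mex{0,1,2} = 3
So g(6) = 3.
Grundy values for pile C (subtraction set {2, 3, 5, 6}):
k:     0  1  2  3  4  5  6  7  8  9 10 11
g(k):  0  0  1  1  2  2  3  3  0  0  1  1
So g(11) = 1.
The value of a disjunctive sum is the nim-sum of the parts.
Combined value = 0 XOR 3 XOR 1 = 2.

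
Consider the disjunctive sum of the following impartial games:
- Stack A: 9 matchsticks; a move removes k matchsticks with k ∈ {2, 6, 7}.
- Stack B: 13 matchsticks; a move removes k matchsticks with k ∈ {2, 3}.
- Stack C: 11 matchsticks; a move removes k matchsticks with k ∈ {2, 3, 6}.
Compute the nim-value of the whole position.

For stack A, compute g(0), g(1), … with moves {2, 6, 7}:
g(0) = mex{} = 0
g(1) = mex{} = 0
g(2) = mex{0} = 1
g(3) = mex{0} = 1
g(4) = mex{1} = 0
g(5) = mex{1} = 0
g(6) = mex{0} = 1
g(7) = mex{0} = 1
g(8) = mex{0,1} = 2
g(9) = mex{1} = 0
So g(9) = 0.
Build the Grundy sequence for stack B with g(k) = mex{g(k−s) : s ∈ {2, 3}, s ≤ k}:
g(0) = mex{} = 0
g(1) = mex{} = 0
g(2) = mex{0} = 1
g(3) = mex{0} = 1
g(4) = mex{0,1} = 2
g(5) = mex{1} = 0
g(6) = mex{1,2} = 0
g(7) = mex{0,2} = 1
g(8) = mex{0} = 1
g(9) = mex{0,1} = 2
g(10) = mex{1} = 0
g(11) = mex{1,2} = 0
g(12) = mex{0,2} = 1
g(13) = mex{0} = 1
So g(13) = 1.
For stack C, compute g(0), g(1), … with moves {2, 3, 6}:
g(0) = mex{} = 0
g(1) = mex{} = 0
g(2) = mex{0} = 1
g(3) = mex{0} = 1
g(4) = mex{0,1} = 2
g(5) = mex{1} = 0
g(6) = mex{0,1,2} = 3
g(7) = mex{0,2} = 1
g(8) = mex{0,1,3} = 2
g(9) = mex{1,3} = 0
g(10) = mex{1,2} = 0
g(11) = mex{0,2} = 1
So g(11) = 1.
By the Sprague-Grundy theorem, the Grundy value of a sum of independent games is the XOR of the component values.
Combined value = 0 XOR 1 XOR 1 = 0.

0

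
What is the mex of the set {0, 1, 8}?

2

The values 0, 1 are all present; 2 is the first non-negative integer missing from the set.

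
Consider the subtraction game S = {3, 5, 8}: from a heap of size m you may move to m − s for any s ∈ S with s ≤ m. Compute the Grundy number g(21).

3

Grundy values for subtraction set {3, 5, 8}:
k:     0  1  2  3  4  5  6  7  8  9 10 11 12 13 14 15 16 17 18 19 20 21
g(k):  0  0  0  1  1  1  2  2  2  3  3  0  0  0  1  1  1  2  2  2  3  3
So g(21) = 3.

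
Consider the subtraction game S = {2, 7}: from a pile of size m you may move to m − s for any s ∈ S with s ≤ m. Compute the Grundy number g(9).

0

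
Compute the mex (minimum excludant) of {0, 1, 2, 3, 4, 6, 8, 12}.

The values 0, 1, 2, 3, 4 are all present; 5 is the first non-negative integer missing from the set.

5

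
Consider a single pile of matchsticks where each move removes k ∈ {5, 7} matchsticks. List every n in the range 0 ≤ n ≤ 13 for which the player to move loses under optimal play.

0, 1, 2, 3, 4, 12, 13

Compute g(0), g(1), … for moves {5, 7}:
g(0) = mex{} = 0
g(1) = mex{} = 0
g(2) = mex{} = 0
g(3) = mex{} = 0
g(4) = mex{} = 0
g(5) = mex{0} = 1
g(6) = mex{0} = 1
g(7) = mex{0} = 1
g(8) = mex{0} = 1
g(9) = mex{0} = 1
g(10) = mex{0,1} = 2
g(11) = mex{0,1} = 2
g(12) = mex{1} = 0
g(13) = mex{1} = 0
The P-positions (g = 0) in 0..13 are 0, 1, 2, 3, 4, 12, 13.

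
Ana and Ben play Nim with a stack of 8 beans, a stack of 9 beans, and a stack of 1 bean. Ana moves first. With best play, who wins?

Ben wins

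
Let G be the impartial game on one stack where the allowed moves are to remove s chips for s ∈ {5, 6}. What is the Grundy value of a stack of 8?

Build the Grundy sequence with g(k) = mex{g(k−s) : s ∈ {5, 6}, s ≤ k}:
k:     0  1  2  3  4  5  6  7  8
g(k):  0  0  0  0  0  1  1  1  1
So g(8) = 1.

1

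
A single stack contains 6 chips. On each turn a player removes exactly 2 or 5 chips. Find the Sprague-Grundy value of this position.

1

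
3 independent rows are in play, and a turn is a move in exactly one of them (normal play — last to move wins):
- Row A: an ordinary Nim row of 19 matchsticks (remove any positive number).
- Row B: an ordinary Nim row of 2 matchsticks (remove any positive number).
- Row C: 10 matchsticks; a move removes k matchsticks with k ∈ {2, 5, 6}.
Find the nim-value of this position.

Row A is a plain Nim row of size 19, so its Grundy value is 19.
Row B is a plain Nim row of size 2, so its Grundy value is 2.
For row C, compute g(0), g(1), … with moves {2, 5, 6}:
g(0) = mex{} = 0
g(1) = mex{} = 0
g(2) = mex{0} = 1
g(3) = mex{0} = 1
g(4) = mex{1} = 0
g(5) = mex{0,1} = 2
g(6) = mex{0} = 1
g(7) = mex{0,1,2} = 3
g(8) = mex{1} = 0
g(9) = mex{0,1,3} = 2
g(10) = mex{0,2} = 1
So g(10) = 1.
The value of a disjunctive sum is the nim-sum of the parts.
Combined value = 19 ⊕ 2 ⊕ 1 = 16.

16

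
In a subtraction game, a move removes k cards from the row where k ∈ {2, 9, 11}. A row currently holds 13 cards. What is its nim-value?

Compute g(0), g(1), … for moves {2, 9, 11}:
g(0) = mex{} = 0
g(1) = mex{} = 0
g(2) = mex{0} = 1
g(3) = mex{0} = 1
g(4) = mex{1} = 0
g(5) = mex{1} = 0
g(6) = mex{0} = 1
g(7) = mex{0} = 1
g(8) = mex{1} = 0
g(9) = mex{0,1} = 2
g(10) = mex{0} = 1
g(11) = mex{0,1,2} = 3
g(12) = mex{0,1} = 2
g(13) = mex{0,1,3} = 2
So g(13) = 2.

2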